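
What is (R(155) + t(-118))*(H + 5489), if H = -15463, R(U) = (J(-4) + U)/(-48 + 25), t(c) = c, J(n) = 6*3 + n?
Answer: 28755042/23 ≈ 1.2502e+6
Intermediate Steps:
J(n) = 18 + n
R(U) = -14/23 - U/23 (R(U) = ((18 - 4) + U)/(-48 + 25) = (14 + U)/(-23) = (14 + U)*(-1/23) = -14/23 - U/23)
(R(155) + t(-118))*(H + 5489) = ((-14/23 - 1/23*155) - 118)*(-15463 + 5489) = ((-14/23 - 155/23) - 118)*(-9974) = (-169/23 - 118)*(-9974) = -2883/23*(-9974) = 28755042/23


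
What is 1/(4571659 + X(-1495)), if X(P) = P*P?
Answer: 1/6806684 ≈ 1.4691e-7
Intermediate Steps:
X(P) = P²
1/(4571659 + X(-1495)) = 1/(4571659 + (-1495)²) = 1/(4571659 + 2235025) = 1/6806684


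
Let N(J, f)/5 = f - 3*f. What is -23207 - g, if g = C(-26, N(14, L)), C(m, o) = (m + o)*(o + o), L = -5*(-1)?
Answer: -30807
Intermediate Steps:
L = 5
N(J, f) = -10*f (N(J, f) = 5*(f - 3*f) = 5*(-2*f) = -10*f)
C(m, o) = 2*o*(m + o) (C(m, o) = (m + o)*(2*o) = 2*o*(m + o))
g = 7600 (g = 2*(-10*5)*(-26 - 10*5) = 2*(-50)*(-26 - 50) = 2*(-50)*(-76) = 7600)
-23207 - g = -23207 - 1*7600 = -23207 - 7600 = -30807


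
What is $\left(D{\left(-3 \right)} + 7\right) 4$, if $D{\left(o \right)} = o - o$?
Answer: $28$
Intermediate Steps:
$D{\left(o \right)} = 0$
$\left(D{\left(-3 \right)} + 7\right) 4 = \left(0 + 7\right) 4 = 7 \cdot 4 = 28$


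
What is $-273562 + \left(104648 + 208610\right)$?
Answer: $39696$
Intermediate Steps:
$-273562 + \left(104648 + 208610\right) = -273562 + 313258 = 39696$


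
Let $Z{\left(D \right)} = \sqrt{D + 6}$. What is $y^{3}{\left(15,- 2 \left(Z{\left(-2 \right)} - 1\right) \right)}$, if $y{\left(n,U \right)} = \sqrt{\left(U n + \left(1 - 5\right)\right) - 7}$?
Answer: $- 41 i \sqrt{41} \approx - 262.53 i$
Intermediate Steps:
$Z{\left(D \right)} = \sqrt{6 + D}$
$y{\left(n,U \right)} = \sqrt{-11 + U n}$ ($y{\left(n,U \right)} = \sqrt{\left(U n + \left(1 - 5\right)\right) - 7} = \sqrt{\left(U n - 4\right) - 7} = \sqrt{\left(-4 + U n\right) - 7} = \sqrt{-11 + U n}$)
$y^{3}{\left(15,- 2 \left(Z{\left(-2 \right)} - 1\right) \right)} = \left(\sqrt{-11 + - 2 \left(\sqrt{6 - 2} - 1\right) 15}\right)^{3} = \left(\sqrt{-11 + - 2 \left(\sqrt{4} - 1\right) 15}\right)^{3} = \left(\sqrt{-11 + - 2 \left(2 - 1\right) 15}\right)^{3} = \left(\sqrt{-11 + \left(-2\right) 1 \cdot 15}\right)^{3} = \left(\sqrt{-11 - 30}\right)^{3} = \left(\sqrt{-41}\right)^{3} = \left(i \sqrt{41}\right)^{3} = - 41 i \sqrt{41}$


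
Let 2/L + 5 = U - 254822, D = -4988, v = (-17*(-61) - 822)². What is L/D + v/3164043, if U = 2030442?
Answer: 204702038453207/14011596795343830 ≈ 0.014609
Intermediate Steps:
v = 46225 (v = (1037 - 822)² = 215² = 46225)
L = 2/1775615 (L = 2/(-5 + (2030442 - 254822)) = 2/(-5 + 1775620) = 2/1775615 ≈ 1.1264e-6)
L/D + v/3164043 = (2/1775615)/(-4988) + 46225/3164043 = (2/1775615)*(-1/4988) + 46225*(1/3164043) = -1/4428383810 + 46225/3164043 = 204702038453207/14011596795343830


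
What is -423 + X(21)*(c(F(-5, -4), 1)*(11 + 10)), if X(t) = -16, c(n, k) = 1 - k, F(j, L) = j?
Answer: -423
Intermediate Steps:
-423 + X(21)*(c(F(-5, -4), 1)*(11 + 10)) = -423 - 16*(1 - 1*1)*(11 + 10) = -423 - 16*(1 - 1)*21 = -423 - 0*21 = -423 - 16*0 = -423 + 0 = -423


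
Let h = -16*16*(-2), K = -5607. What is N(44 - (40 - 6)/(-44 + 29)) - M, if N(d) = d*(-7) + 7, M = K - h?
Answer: 87032/15 ≈ 5802.1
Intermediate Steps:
h = 512 (h = -256*(-2) = 512)
M = -6119 (M = -5607 - 1*512 = -5607 - 512 = -6119)
N(d) = 7 - 7*d (N(d) = -7*d + 7 = 7 - 7*d)
N(44 - (40 - 6)/(-44 + 29)) - M = (7 - 7*(44 - (40 - 6)/(-44 + 29))) - 1*(-6119) = (7 - 7*(44 - 34/(-15))) + 6119 = (7 - 7*(44 - 34*(-1)/15)) + 6119 = (7 - 7*(44 - 1*(-34/15))) + 6119 = (7 - 7*(44 + 34/15)) + 6119 = (7 - 7*694/15) + 6119 = (7 - 4858/15) + 6119 = -4753/15 + 6119 = 87032/15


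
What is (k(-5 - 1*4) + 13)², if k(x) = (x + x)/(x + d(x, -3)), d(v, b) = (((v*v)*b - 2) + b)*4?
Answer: 169806961/1002001 ≈ 169.47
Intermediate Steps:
d(v, b) = -8 + 4*b + 4*b*v² (d(v, b) = ((v²*b - 2) + b)*4 = ((b*v² - 2) + b)*4 = ((-2 + b*v²) + b)*4 = (-2 + b + b*v²)*4 = -8 + 4*b + 4*b*v²)
k(x) = 2*x/(-20 + x - 12*x²) (k(x) = (x + x)/(x + (-8 + 4*(-3) + 4*(-3)*x²)) = (2*x)/(x + (-8 - 12 - 12*x²)) = (2*x)/(x + (-20 - 12*x²)) = (2*x)/(-20 + x - 12*x²) = 2*x/(-20 + x - 12*x²))
(k(-5 - 1*4) + 13)² = (-2*(-5 - 1*4)/(20 - (-5 - 1*4) + 12*(-5 - 1*4)²) + 13)² = (-2*(-5 - 4)/(20 - (-5 - 4) + 12*(-5 - 4)²) + 13)² = (-2*(-9)/(20 - 1*(-9) + 12*(-9)²) + 13)² = (-2*(-9)/(20 + 9 + 12*81) + 13)² = (-2*(-9)/(20 + 9 + 972) + 13)² = (-2*(-9)/1001 + 13)² = (-2*(-9)*1/1001 + 13)² = (18/1001 + 13)² = (13031/1001)² = 169806961/1002001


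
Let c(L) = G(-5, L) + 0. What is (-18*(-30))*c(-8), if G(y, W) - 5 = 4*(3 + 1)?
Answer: 11340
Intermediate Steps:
G(y, W) = 21 (G(y, W) = 5 + 4*(3 + 1) = 5 + 4*4 = 5 + 16 = 21)
c(L) = 21 (c(L) = 21 + 0 = 21)
(-18*(-30))*c(-8) = -18*(-30)*21 = 540*21 = 11340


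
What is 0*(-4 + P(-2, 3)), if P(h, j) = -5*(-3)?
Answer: 0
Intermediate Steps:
P(h, j) = 15
0*(-4 + P(-2, 3)) = 0*(-4 + 15) = 0*11 = 0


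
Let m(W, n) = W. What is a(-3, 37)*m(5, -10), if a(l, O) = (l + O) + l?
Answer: 155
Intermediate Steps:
a(l, O) = O + 2*l (a(l, O) = (O + l) + l = O + 2*l)
a(-3, 37)*m(5, -10) = (37 + 2*(-3))*5 = (37 - 6)*5 = 31*5 = 155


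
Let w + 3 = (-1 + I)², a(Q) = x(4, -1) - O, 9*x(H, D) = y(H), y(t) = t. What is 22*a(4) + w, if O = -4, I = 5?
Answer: 997/9 ≈ 110.78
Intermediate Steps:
x(H, D) = H/9
a(Q) = 40/9 (a(Q) = (⅑)*4 - 1*(-4) = 4/9 + 4 = 40/9)
w = 13 (w = -3 + (-1 + 5)² = -3 + 4² = -3 + 16 = 13)
22*a(4) + w = 22*(40/9) + 13 = 880/9 + 13 = 997/9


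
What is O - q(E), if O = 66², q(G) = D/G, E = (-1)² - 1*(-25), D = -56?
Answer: 56656/13 ≈ 4358.2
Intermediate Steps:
E = 26 (E = 1 + 25 = 26)
q(G) = -56/G
O = 4356
O - q(E) = 4356 - (-56)/26 = 4356 - 1*(-28/13) = 4356 + 28/13 = 56656/13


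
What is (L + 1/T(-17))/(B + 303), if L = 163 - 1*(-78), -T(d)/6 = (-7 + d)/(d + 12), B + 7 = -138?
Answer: 34699/22752 ≈ 1.5251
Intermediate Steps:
B = -145 (B = -7 - 138 = -145)
T(d) = -6*(-7 + d)/(12 + d) (T(d) = -6*(-7 + d)/(d + 12) = -6*(-7 + d)/(12 + d))
L = 241 (L = 163 + 78 = 241)
(L + 1/T(-17))/(B + 303) = (241 + 1/(6*(7 - 1*(-17))/(12 - 17)))/(-145 + 303) = (241 + 1/(6*(7 + 17)/(-5)))/158 = (241 + 1/(6*(-⅕)*24))*(1/158) = (241 + 1/(-144/5))*(1/158) = (241 - 5/144)*(1/158) = (34699/144)*(1/158) = 34699/22752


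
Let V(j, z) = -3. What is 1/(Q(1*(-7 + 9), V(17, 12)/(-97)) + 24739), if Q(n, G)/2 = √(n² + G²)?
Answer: 232769251/5758478349909 - 194*√37645/5758478349909 ≈ 4.0415e-5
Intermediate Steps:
Q(n, G) = 2*√(G² + n²) (Q(n, G) = 2*√(n² + G²) = 2*√(G² + n²))
1/(Q(1*(-7 + 9), V(17, 12)/(-97)) + 24739) = 1/(2*√((-3/(-97))² + (1*(-7 + 9))²) + 24739) = 1/(2*√((-3*(-1/97))² + (1*2)²) + 24739) = 1/(2*√((3/97)² + 2²) + 24739) = 1/(2*√(9/9409 + 4) + 24739) = 1/(2*√(37645/9409) + 24739) = 1/(2*(√37645/97) + 24739) = 1/(2*√37645/97 + 24739) = 1/(24739 + 2*√37645/97)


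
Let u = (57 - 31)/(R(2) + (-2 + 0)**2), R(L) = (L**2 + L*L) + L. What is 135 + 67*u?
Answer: 1816/7 ≈ 259.43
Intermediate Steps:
R(L) = L + 2*L**2 (R(L) = (L**2 + L**2) + L = 2*L**2 + L = L + 2*L**2)
u = 13/7 (u = (57 - 31)/(2*(1 + 2*2) + (-2 + 0)**2) = 26/(2*(1 + 4) + (-2)**2) = 26/(2*5 + 4) = 26/(10 + 4) = 26/14 = 26*(1/14) = 13/7 ≈ 1.8571)
135 + 67*u = 135 + 67*(13/7) = 135 + 871/7 = 1816/7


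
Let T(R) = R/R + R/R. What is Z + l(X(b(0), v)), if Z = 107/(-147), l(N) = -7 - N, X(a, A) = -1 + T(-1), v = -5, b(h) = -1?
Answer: -1283/147 ≈ -8.7279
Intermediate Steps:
T(R) = 2 (T(R) = 1 + 1 = 2)
X(a, A) = 1 (X(a, A) = -1 + 2 = 1)
Z = -107/147 (Z = 107*(-1/147) = -107/147 ≈ -0.72789)
Z + l(X(b(0), v)) = -107/147 + (-7 - 1*1) = -107/147 + (-7 - 1) = -107/147 - 8 = -1283/147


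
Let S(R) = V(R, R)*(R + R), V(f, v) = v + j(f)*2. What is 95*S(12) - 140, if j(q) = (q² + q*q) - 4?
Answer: 1322260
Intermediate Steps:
j(q) = -4 + 2*q² (j(q) = (q² + q²) - 4 = 2*q² - 4 = -4 + 2*q²)
V(f, v) = -8 + v + 4*f² (V(f, v) = v + (-4 + 2*f²)*2 = v + (-8 + 4*f²) = -8 + v + 4*f²)
S(R) = 2*R*(-8 + R + 4*R²) (S(R) = (-8 + R + 4*R²)*(R + R) = (-8 + R + 4*R²)*(2*R) = 2*R*(-8 + R + 4*R²))
95*S(12) - 140 = 95*(2*12*(-8 + 12 + 4*12²)) - 140 = 95*(2*12*(-8 + 12 + 4*144)) - 140 = 95*(2*12*(-8 + 12 + 576)) - 140 = 95*(2*12*580) - 140 = 95*13920 - 140 = 1322400 - 140 = 1322260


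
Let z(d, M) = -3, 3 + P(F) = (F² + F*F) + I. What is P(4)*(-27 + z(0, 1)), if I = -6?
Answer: -690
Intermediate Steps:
P(F) = -9 + 2*F² (P(F) = -3 + ((F² + F*F) - 6) = -3 + ((F² + F²) - 6) = -3 + (2*F² - 6) = -3 + (-6 + 2*F²) = -9 + 2*F²)
P(4)*(-27 + z(0, 1)) = (-9 + 2*4²)*(-27 - 3) = (-9 + 2*16)*(-30) = (-9 + 32)*(-30) = 23*(-30) = -690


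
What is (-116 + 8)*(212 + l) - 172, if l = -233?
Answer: 2096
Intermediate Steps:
(-116 + 8)*(212 + l) - 172 = (-116 + 8)*(212 - 233) - 172 = -108*(-21) - 172 = 2268 - 172 = 2096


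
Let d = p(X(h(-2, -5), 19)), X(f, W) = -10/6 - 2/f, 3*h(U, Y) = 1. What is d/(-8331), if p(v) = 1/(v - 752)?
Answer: 1/6328783 ≈ 1.5801e-7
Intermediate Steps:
h(U, Y) = ⅓ (h(U, Y) = (⅓)*1 = ⅓)
X(f, W) = -5/3 - 2/f (X(f, W) = -10*⅙ - 2/f = -5/3 - 2/f)
p(v) = 1/(-752 + v)
d = -3/2279 (d = 1/(-752 + (-5/3 - 2/⅓)) = 1/(-752 + (-5/3 - 2*3)) = 1/(-752 + (-5/3 - 6)) = 1/(-752 - 23/3) = 1/(-2279/3) = -3/2279 ≈ -0.0013164)
d/(-8331) = -3/2279/(-8331) = -3/2279*(-1/8331) = 1/6328783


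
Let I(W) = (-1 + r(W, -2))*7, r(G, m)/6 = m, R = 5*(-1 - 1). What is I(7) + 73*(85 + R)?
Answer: 5384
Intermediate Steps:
R = -10 (R = 5*(-2) = -10)
r(G, m) = 6*m
I(W) = -91 (I(W) = (-1 + 6*(-2))*7 = (-1 - 12)*7 = -13*7 = -91)
I(7) + 73*(85 + R) = -91 + 73*(85 - 10) = -91 + 73*75 = -91 + 5475 = 5384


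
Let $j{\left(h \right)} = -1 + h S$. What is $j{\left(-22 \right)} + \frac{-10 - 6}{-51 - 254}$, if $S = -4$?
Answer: $\frac{26551}{305} \approx 87.052$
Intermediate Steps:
$j{\left(h \right)} = -1 - 4 h$ ($j{\left(h \right)} = -1 + h \left(-4\right) = -1 - 4 h$)
$j{\left(-22 \right)} + \frac{-10 - 6}{-51 - 254} = \left(-1 - -88\right) + \frac{-10 - 6}{-51 - 254} = \left(-1 + 88\right) + \frac{-10 - 6}{-51 - 254} = 87 - \frac{16}{-51 - 254} = 87 - \frac{16}{-305} = 87 - - \frac{16}{305} = 87 + \frac{16}{305} = \frac{26551}{305}$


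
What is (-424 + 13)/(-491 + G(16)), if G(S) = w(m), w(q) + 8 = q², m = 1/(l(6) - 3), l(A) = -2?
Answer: 3425/4158 ≈ 0.82371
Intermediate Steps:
m = -⅕ (m = 1/(-2 - 3) = 1/(-5) = -⅕ ≈ -0.20000)
w(q) = -8 + q²
G(S) = -199/25 (G(S) = -8 + (-⅕)² = -8 + 1/25 = -199/25)
(-424 + 13)/(-491 + G(16)) = (-424 + 13)/(-491 - 199/25) = -411/(-12474/25) = -411*(-25/12474) = 3425/4158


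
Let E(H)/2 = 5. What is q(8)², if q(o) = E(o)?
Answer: 100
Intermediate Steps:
E(H) = 10 (E(H) = 2*5 = 10)
q(o) = 10
q(8)² = 10² = 100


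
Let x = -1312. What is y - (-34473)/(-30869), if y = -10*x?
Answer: 404966807/30869 ≈ 13119.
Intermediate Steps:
y = 13120 (y = -10*(-1312) = 13120)
y - (-34473)/(-30869) = 13120 - (-34473)/(-30869) = 13120 - (-34473)*(-1)/30869 = 13120 - 1*34473/30869 = 13120 - 34473/30869 = 404966807/30869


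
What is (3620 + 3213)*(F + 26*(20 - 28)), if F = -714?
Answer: -6300026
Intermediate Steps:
(3620 + 3213)*(F + 26*(20 - 28)) = (3620 + 3213)*(-714 + 26*(20 - 28)) = 6833*(-714 + 26*(-8)) = 6833*(-714 - 208) = 6833*(-922) = -6300026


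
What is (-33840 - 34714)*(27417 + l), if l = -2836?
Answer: -1685125874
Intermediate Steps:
(-33840 - 34714)*(27417 + l) = (-33840 - 34714)*(27417 - 2836) = -68554*24581 = -1685125874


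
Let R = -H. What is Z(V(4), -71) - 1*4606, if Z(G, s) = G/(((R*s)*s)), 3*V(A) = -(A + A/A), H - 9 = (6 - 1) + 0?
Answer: -975191527/211722 ≈ -4606.0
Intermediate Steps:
H = 14 (H = 9 + ((6 - 1) + 0) = 9 + (5 + 0) = 9 + 5 = 14)
R = -14 (R = -1*14 = -14)
V(A) = -1/3 - A/3 (V(A) = (-(A + A/A))/3 = (-(A + 1))/3 = (-(1 + A))/3 = (-1 - A)/3 = -1/3 - A/3)
Z(G, s) = -G/(14*s**2) (Z(G, s) = G/(((-14*s)*s)) = G/((-14*s**2)) = G*(-1/(14*s**2)) = -G/(14*s**2))
Z(V(4), -71) - 1*4606 = -1/14*(-1/3 - 1/3*4)/(-71)**2 - 1*4606 = -1/14*(-1/3 - 4/3)*1/5041 - 4606 = -1/14*(-5/3)*1/5041 - 4606 = 5/211722 - 4606 = -975191527/211722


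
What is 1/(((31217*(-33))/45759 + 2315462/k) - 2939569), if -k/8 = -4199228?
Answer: -256203298736/753133024844434785 ≈ -3.4018e-7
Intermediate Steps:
k = 33593824 (k = -8*(-4199228) = 33593824)
1/(((31217*(-33))/45759 + 2315462/k) - 2939569) = 1/(((31217*(-33))/45759 + 2315462/33593824) - 2939569) = 1/((-1030161*1/45759 + 2315462*(1/33593824)) - 2939569) = 1/((-343387/15253 + 1157731/16796912) - 2939569) = 1/(-5750182350001/256203298736 - 2939569) = 1/(-753133024844434785/256203298736) = -256203298736/753133024844434785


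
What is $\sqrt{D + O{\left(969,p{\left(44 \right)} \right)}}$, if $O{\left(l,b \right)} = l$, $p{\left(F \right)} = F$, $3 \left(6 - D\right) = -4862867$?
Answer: $\frac{16 \sqrt{57021}}{3} \approx 1273.6$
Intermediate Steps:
$D = \frac{4862885}{3}$ ($D = 6 - - \frac{4862867}{3} = 6 + \frac{4862867}{3} = \frac{4862885}{3} \approx 1.621 \cdot 10^{6}$)
$\sqrt{D + O{\left(969,p{\left(44 \right)} \right)}} = \sqrt{\frac{4862885}{3} + 969} = \sqrt{\frac{4865792}{3}} = \frac{16 \sqrt{57021}}{3}$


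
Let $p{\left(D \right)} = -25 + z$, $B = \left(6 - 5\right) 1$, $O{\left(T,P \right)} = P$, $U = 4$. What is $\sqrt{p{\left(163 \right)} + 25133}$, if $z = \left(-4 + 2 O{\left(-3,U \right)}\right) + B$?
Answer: $\sqrt{25113} \approx 158.47$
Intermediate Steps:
$B = 1$ ($B = 1 \cdot 1 = 1$)
$z = 5$ ($z = \left(-4 + 2 \cdot 4\right) + 1 = \left(-4 + 8\right) + 1 = 4 + 1 = 5$)
$p{\left(D \right)} = -20$ ($p{\left(D \right)} = -25 + 5 = -20$)
$\sqrt{p{\left(163 \right)} + 25133} = \sqrt{-20 + 25133} = \sqrt{25113}$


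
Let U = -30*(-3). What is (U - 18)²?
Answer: 5184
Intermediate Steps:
U = 90
(U - 18)² = (90 - 18)² = 72² = 5184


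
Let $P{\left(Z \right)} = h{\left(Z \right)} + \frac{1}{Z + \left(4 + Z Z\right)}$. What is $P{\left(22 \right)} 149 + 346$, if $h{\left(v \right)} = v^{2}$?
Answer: $\frac{36955769}{510} \approx 72462.0$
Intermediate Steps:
$P{\left(Z \right)} = Z^{2} + \frac{1}{4 + Z + Z^{2}}$ ($P{\left(Z \right)} = Z^{2} + \frac{1}{Z + \left(4 + Z Z\right)} = Z^{2} + \frac{1}{Z + \left(4 + Z^{2}\right)} = Z^{2} + \frac{1}{4 + Z + Z^{2}}$)
$P{\left(22 \right)} 149 + 346 = \frac{1 + 22^{3} + 22^{4} + 4 \cdot 22^{2}}{4 + 22 + 22^{2}} \cdot 149 + 346 = \frac{1 + 10648 + 234256 + 4 \cdot 484}{4 + 22 + 484} \cdot 149 + 346 = \frac{1 + 10648 + 234256 + 1936}{510} \cdot 149 + 346 = \frac{1}{510} \cdot 246841 \cdot 149 + 346 = \frac{246841}{510} \cdot 149 + 346 = \frac{36779309}{510} + 346 = \frac{36955769}{510}$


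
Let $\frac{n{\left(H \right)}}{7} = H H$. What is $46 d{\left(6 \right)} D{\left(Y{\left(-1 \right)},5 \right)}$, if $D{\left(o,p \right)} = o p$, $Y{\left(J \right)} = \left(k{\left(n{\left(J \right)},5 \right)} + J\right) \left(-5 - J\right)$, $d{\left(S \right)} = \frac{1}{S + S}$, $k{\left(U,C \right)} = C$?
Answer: $- \frac{920}{3} \approx -306.67$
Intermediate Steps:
$n{\left(H \right)} = 7 H^{2}$ ($n{\left(H \right)} = 7 H H = 7 H^{2}$)
$d{\left(S \right)} = \frac{1}{2 S}$
$Y{\left(J \right)} = \left(-5 - J\right) \left(5 + J\right)$ ($Y{\left(J \right)} = \left(5 + J\right) \left(-5 - J\right) = \left(-5 - J\right) \left(5 + J\right)$)
$46 d{\left(6 \right)} D{\left(Y{\left(-1 \right)},5 \right)} = 46 \frac{1}{2 \cdot 6} \left(-25 - \left(-1\right)^{2} - -10\right) 5 = 46 \cdot \frac{1}{2} \cdot \frac{1}{6} \left(-25 - 1 + 10\right) 5 = 46 \cdot \frac{1}{12} \left(-25 - 1 + 10\right) 5 = \frac{23 \left(\left(-16\right) 5\right)}{6} = \frac{23}{6} \left(-80\right) = - \frac{920}{3}$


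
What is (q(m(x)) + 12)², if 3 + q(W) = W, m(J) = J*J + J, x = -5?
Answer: 841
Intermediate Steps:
m(J) = J + J² (m(J) = J² + J = J + J²)
q(W) = -3 + W
(q(m(x)) + 12)² = ((-3 - 5*(1 - 5)) + 12)² = ((-3 - 5*(-4)) + 12)² = ((-3 + 20) + 12)² = (17 + 12)² = 29² = 841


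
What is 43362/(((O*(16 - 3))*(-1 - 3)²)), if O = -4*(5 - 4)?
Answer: -21681/416 ≈ -52.118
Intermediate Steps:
O = -4 (O = -4*1 = -4)
43362/(((O*(16 - 3))*(-1 - 3)²)) = 43362/(((-4*(16 - 3))*(-1 - 3)²)) = 43362/((-4*13*(-4)²)) = 43362/((-52*16)) = 43362/(-832) = 43362*(-1/832) = -21681/416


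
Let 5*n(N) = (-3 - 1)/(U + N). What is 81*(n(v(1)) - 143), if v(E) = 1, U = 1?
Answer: -58077/5 ≈ -11615.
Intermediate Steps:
n(N) = -4/(5*(1 + N)) (n(N) = ((-3 - 1)/(1 + N))/5 = (-4/(1 + N))/5 = -4/(5*(1 + N)))
81*(n(v(1)) - 143) = 81*(-4/(5 + 5*1) - 143) = 81*(-4/(5 + 5) - 143) = 81*(-4/10 - 143) = 81*(-4*⅒ - 143) = 81*(-⅖ - 143) = 81*(-717/5) = -58077/5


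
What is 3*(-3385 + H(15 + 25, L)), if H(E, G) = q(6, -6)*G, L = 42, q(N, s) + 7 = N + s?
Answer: -11037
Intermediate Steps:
q(N, s) = -7 + N + s (q(N, s) = -7 + (N + s) = -7 + N + s)
H(E, G) = -7*G (H(E, G) = (-7 + 6 - 6)*G = -7*G)
3*(-3385 + H(15 + 25, L)) = 3*(-3385 - 7*42) = 3*(-3385 - 294) = 3*(-3679) = -11037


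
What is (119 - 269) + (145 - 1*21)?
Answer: -26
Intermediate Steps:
(119 - 269) + (145 - 1*21) = -150 + (145 - 21) = -150 + 124 = -26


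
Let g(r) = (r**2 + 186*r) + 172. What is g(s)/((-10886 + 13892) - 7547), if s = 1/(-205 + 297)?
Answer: -1472921/38435024 ≈ -0.038322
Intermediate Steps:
s = 1/92 ≈ 0.010870
g(r) = 172 + r**2 + 186*r
g(s)/((-10886 + 13892) - 7547) = (172 + (1/92)**2 + 186*(1/92))/((-10886 + 13892) - 7547) = (172 + 1/8464 + 93/46)/(3006 - 7547) = (1472921/8464)/(-4541) = (1472921/8464)*(-1/4541) = -1472921/38435024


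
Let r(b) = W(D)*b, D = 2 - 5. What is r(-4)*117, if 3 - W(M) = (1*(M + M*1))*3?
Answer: -9828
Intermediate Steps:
D = -3
W(M) = 3 - 6*M (W(M) = 3 - 1*(M + M*1)*3 = 3 - 1*(M + M)*3 = 3 - 1*(2*M)*3 = 3 - 2*M*3 = 3 - 6*M)
r(b) = 21*b (r(b) = (3 - 6*(-3))*b = (3 + 18)*b = 21*b)
r(-4)*117 = (21*(-4))*117 = -84*117 = -9828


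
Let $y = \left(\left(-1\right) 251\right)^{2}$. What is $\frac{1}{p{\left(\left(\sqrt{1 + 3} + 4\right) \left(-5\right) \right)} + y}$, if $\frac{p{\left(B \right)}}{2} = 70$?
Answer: $\frac{1}{63141} \approx 1.5838 \cdot 10^{-5}$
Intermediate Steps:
$p{\left(B \right)} = 140$ ($p{\left(B \right)} = 2 \cdot 70 = 140$)
$y = 63001$ ($y = \left(-251\right)^{2} = 63001$)
$\frac{1}{p{\left(\left(\sqrt{1 + 3} + 4\right) \left(-5\right) \right)} + y} = \frac{1}{140 + 63001} = \frac{1}{63141}$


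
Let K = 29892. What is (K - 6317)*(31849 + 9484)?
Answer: 974425475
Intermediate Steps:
(K - 6317)*(31849 + 9484) = (29892 - 6317)*(31849 + 9484) = 23575*41333 = 974425475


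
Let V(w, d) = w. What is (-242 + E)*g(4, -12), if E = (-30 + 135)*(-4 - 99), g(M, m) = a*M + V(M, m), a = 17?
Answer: -796104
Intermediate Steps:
g(M, m) = 18*M (g(M, m) = 17*M + M = 18*M)
E = -10815 (E = 105*(-103) = -10815)
(-242 + E)*g(4, -12) = (-242 - 10815)*(18*4) = -11057*72 = -796104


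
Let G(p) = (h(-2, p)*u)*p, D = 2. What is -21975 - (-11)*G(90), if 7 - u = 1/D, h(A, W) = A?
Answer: -34845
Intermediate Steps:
u = 13/2 (u = 7 - 1/2 = 7 - 1*½ = 7 - ½ = 13/2 ≈ 6.5000)
G(p) = -13*p (G(p) = (-2*13/2)*p = -13*p)
-21975 - (-11)*G(90) = -21975 - (-11)*(-13*90) = -21975 - (-11)*(-1170) = -21975 - 1*12870 = -21975 - 12870 = -34845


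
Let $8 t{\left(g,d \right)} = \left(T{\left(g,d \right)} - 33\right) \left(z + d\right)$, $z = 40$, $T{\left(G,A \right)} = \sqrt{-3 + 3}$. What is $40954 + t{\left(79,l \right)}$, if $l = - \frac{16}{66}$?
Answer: $40790$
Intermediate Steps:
$l = - \frac{8}{33}$ ($l = \left(-16\right) \frac{1}{66} = - \frac{8}{33} \approx -0.24242$)
$T{\left(G,A \right)} = 0$ ($T{\left(G,A \right)} = \sqrt{0} = 0$)
$t{\left(g,d \right)} = -165 - \frac{33 d}{8}$ ($t{\left(g,d \right)} = \frac{\left(0 - 33\right) \left(40 + d\right)}{8} = \frac{\left(-33\right) \left(40 + d\right)}{8} = \frac{-1320 - 33 d}{8} = -165 - \frac{33 d}{8}$)
$40954 + t{\left(79,l \right)} = 40954 - 164 = 40790$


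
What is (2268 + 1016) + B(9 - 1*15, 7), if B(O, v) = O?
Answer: 3278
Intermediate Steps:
(2268 + 1016) + B(9 - 1*15, 7) = (2268 + 1016) + (9 - 1*15) = 3284 + (9 - 15) = 3284 - 6 = 3278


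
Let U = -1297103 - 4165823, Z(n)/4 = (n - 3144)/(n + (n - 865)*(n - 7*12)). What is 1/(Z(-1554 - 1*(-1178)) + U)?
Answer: -142621/779127972566 ≈ -1.8305e-7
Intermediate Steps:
Z(n) = 4*(-3144 + n)/(n + (-865 + n)*(-84 + n)) (Z(n) = 4*((n - 3144)/(n + (n - 865)*(n - 7*12))) = 4*((-3144 + n)/(n + (-865 + n)*(n - 84))) = 4*((-3144 + n)/(n + (-865 + n)*(-84 + n))) = 4*(-3144 + n)/(n + (-865 + n)*(-84 + n)))
U = -5462926
1/(Z(-1554 - 1*(-1178)) + U) = 1/(4*(-3144 + (-1554 - 1*(-1178)))/(72660 + (-1554 - 1*(-1178))² - 948*(-1554 - 1*(-1178))) - 5462926) = 1/(4*(-3144 + (-1554 + 1178))/(72660 + (-1554 + 1178)² - 948*(-1554 + 1178)) - 5462926) = 1/(4*(-3144 - 376)/(72660 + (-376)² - 948*(-376)) - 5462926) = 1/(4*(-3520)/(72660 + 141376 + 356448) - 5462926) = 1/(4*(-3520)/570484 - 5462926) = 1/(4*(1/570484)*(-3520) - 5462926) = 1/(-3520/142621 - 5462926) = 1/(-779127972566/142621) = -142621/779127972566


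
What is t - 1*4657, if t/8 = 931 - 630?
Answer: -2249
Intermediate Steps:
t = 2408 (t = 8*(931 - 630) = 8*301 = 2408)
t - 1*4657 = 2408 - 1*4657 = 2408 - 4657 = -2249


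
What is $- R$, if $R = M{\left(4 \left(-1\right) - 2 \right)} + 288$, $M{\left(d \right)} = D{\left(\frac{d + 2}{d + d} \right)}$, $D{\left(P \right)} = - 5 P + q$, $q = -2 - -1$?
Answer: $- \frac{856}{3} \approx -285.33$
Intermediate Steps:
$q = -1$ ($q = -2 + 1 = -1$)
$D{\left(P \right)} = -1 - 5 P$ ($D{\left(P \right)} = - 5 P - 1 = -1 - 5 P$)
$M{\left(d \right)} = -1 - \frac{5 \left(2 + d\right)}{2 d}$ ($M{\left(d \right)} = -1 - 5 \frac{d + 2}{d + d} = -1 - 5 \frac{2 + d}{2 d} = -1 - \frac{5 \left(2 + d\right)}{2 d}$)
$R = \frac{856}{3}$ ($R = \left(- \frac{7}{2} - \frac{5}{4 \left(-1\right) - 2}\right) + 288 = \left(- \frac{7}{2} - \frac{5}{-4 - 2}\right) + 288 = \left(- \frac{7}{2} - \frac{5}{-6}\right) + 288 = \left(- \frac{7}{2} - - \frac{5}{6}\right) + 288 = \left(- \frac{7}{2} + \frac{5}{6}\right) + 288 = - \frac{8}{3} + 288 = \frac{856}{3} \approx 285.33$)
$- R = \left(-1\right) \frac{856}{3} = - \frac{856}{3}$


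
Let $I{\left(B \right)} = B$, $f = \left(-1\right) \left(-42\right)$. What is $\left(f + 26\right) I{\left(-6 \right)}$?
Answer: $-408$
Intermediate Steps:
$f = 42$
$\left(f + 26\right) I{\left(-6 \right)} = \left(42 + 26\right) \left(-6\right) = 68 \left(-6\right) = -408$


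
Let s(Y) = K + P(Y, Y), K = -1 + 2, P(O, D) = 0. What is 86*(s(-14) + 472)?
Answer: 40678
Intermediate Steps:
K = 1
s(Y) = 1 (s(Y) = 1 + 0 = 1)
86*(s(-14) + 472) = 86*(1 + 472) = 86*473 = 40678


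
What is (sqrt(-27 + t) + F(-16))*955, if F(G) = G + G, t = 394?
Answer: -30560 + 955*sqrt(367) ≈ -12265.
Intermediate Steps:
F(G) = 2*G
(sqrt(-27 + t) + F(-16))*955 = (sqrt(-27 + 394) + 2*(-16))*955 = (sqrt(367) - 32)*955 = (-32 + sqrt(367))*955 = -30560 + 955*sqrt(367)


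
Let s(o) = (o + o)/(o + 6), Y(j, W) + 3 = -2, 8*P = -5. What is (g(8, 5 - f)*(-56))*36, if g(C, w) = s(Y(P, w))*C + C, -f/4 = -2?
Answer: 145152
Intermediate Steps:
P = -5/8 (P = (⅛)*(-5) = -5/8 ≈ -0.62500)
f = 8 (f = -4*(-2) = 8)
Y(j, W) = -5 (Y(j, W) = -3 - 2 = -5)
s(o) = 2*o/(6 + o) (s(o) = (2*o)/(6 + o) = 2*o/(6 + o))
g(C, w) = -9*C (g(C, w) = (2*(-5)/(6 - 5))*C + C = (2*(-5)/1)*C + C = (2*(-5)*1)*C + C = -10*C + C = -9*C)
(g(8, 5 - f)*(-56))*36 = (-9*8*(-56))*36 = -72*(-56)*36 = 4032*36 = 145152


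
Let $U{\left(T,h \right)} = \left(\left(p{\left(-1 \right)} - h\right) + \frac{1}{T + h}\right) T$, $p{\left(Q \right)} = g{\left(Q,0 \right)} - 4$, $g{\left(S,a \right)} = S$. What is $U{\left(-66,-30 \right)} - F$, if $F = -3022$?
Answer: $\frac{21963}{16} \approx 1372.7$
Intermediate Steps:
$p{\left(Q \right)} = -4 + Q$ ($p{\left(Q \right)} = Q - 4 = -4 + Q$)
$U{\left(T,h \right)} = T \left(-5 + \frac{1}{T + h} - h\right)$ ($U{\left(T,h \right)} = \left(\left(\left(-4 - 1\right) - h\right) + \frac{1}{T + h}\right) T = \left(\left(-5 - h\right) + \frac{1}{T + h}\right) T = \left(-5 + \frac{1}{T + h} - h\right) T = T \left(-5 + \frac{1}{T + h} - h\right)$)
$U{\left(-66,-30 \right)} - F = - \frac{66 \left(1 - \left(-30\right)^{2} - -330 - -150 - \left(-66\right) \left(-30\right)\right)}{-66 - 30} - -3022 = - \frac{66 \left(1 - 900 + 330 + 150 - 1980\right)}{-96} + 3022 = \left(-66\right) \left(- \frac{1}{96}\right) \left(1 - 900 + 330 + 150 - 1980\right) + 3022 = \left(-66\right) \left(- \frac{1}{96}\right) \left(-2399\right) + 3022 = - \frac{26389}{16} + 3022 = \frac{21963}{16}$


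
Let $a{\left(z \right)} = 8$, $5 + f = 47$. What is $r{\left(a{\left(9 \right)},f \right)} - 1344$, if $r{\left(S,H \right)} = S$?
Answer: $-1336$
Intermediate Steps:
$f = 42$ ($f = -5 + 47 = 42$)
$r{\left(a{\left(9 \right)},f \right)} - 1344 = 8 - 1344 = -1336$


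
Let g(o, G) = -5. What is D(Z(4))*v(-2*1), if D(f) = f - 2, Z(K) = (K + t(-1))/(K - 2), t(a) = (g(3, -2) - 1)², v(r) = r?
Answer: -36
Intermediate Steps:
t(a) = 36 (t(a) = (-5 - 1)² = (-6)² = 36)
Z(K) = (36 + K)/(-2 + K) (Z(K) = (K + 36)/(K - 2) = (36 + K)/(-2 + K))
D(f) = -2 + f
D(Z(4))*v(-2*1) = (-2 + (36 + 4)/(-2 + 4))*(-2*1) = (-2 + 40/2)*(-2) = (-2 + (½)*40)*(-2) = (-2 + 20)*(-2) = 18*(-2) = -36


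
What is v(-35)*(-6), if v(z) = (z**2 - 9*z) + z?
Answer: -9030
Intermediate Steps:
v(z) = z**2 - 8*z
v(-35)*(-6) = -35*(-8 - 35)*(-6) = -35*(-43)*(-6) = 1505*(-6) = -9030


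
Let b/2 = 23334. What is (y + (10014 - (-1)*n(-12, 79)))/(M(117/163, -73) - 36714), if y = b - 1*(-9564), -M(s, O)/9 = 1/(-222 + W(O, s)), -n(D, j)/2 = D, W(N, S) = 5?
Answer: -4793530/2655643 ≈ -1.8050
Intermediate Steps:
b = 46668 (b = 2*23334 = 46668)
n(D, j) = -2*D
M(s, O) = 9/217 (M(s, O) = -9/(-222 + 5) = -9/(-217) = -9*(-1/217) = 9/217)
y = 56232 (y = 46668 - 1*(-9564) = 46668 + 9564 = 56232)
(y + (10014 - (-1)*n(-12, 79)))/(M(117/163, -73) - 36714) = (56232 + (10014 - (-1)*(-2*(-12))))/(9/217 - 36714) = (56232 + (10014 - (-1)*24))/(-7966929/217) = (56232 + (10014 - 1*(-24)))*(-217/7966929) = (56232 + (10014 + 24))*(-217/7966929) = (56232 + 10038)*(-217/7966929) = 66270*(-217/7966929) = -4793530/2655643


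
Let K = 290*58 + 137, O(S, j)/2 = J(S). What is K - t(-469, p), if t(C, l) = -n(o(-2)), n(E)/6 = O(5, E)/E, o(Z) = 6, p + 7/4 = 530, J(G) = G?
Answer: 16967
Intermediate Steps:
O(S, j) = 2*S
p = 2113/4 (p = -7/4 + 530 = 2113/4 ≈ 528.25)
n(E) = 60/E (n(E) = 6*((2*5)/E) = 6*(10/E) = 60/E)
t(C, l) = -10 (t(C, l) = -60/6 = -1*10 = -10)
K = 16957 (K = 16820 + 137 = 16957)
K - t(-469, p) = 16957 - 1*(-10) = 16957 + 10 = 16967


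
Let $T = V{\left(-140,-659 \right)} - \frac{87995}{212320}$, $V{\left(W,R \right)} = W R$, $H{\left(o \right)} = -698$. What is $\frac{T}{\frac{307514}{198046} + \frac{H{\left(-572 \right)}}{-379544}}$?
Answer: $\frac{18405203490091254749}{310128737087496} \approx 59347.0$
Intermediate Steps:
$V{\left(W,R \right)} = R W$
$T = \frac{3917711041}{42464}$ ($T = \left(-659\right) \left(-140\right) - \frac{87995}{212320} = 92260 - 87995 \cdot \frac{1}{212320} = 92260 - \frac{17599}{42464} = \frac{3917711041}{42464} \approx 92260.0$)
$\frac{T}{\frac{307514}{198046} + \frac{H{\left(-572 \right)}}{-379544}} = \frac{3917711041}{42464 \left(\frac{307514}{198046} - \frac{698}{-379544}\right)} = \frac{3917711041}{42464 \left(307514 \cdot \frac{1}{198046} - - \frac{349}{189772}\right)} = \frac{3917711041}{42464 \left(\frac{153757}{99023} + \frac{349}{189772}\right)} = \frac{3917711041}{42464 \cdot \frac{29213332431}{18791792756}} = \frac{3917711041}{42464} \cdot \frac{18791792756}{29213332431} = \frac{18405203490091254749}{310128737087496}$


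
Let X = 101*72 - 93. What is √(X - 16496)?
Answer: 11*I*√77 ≈ 96.525*I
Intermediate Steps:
X = 7179 (X = 7272 - 93 = 7179)
√(X - 16496) = √(7179 - 16496) = √(-9317) = 11*I*√77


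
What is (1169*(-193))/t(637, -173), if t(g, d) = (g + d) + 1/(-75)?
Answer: -16921275/34799 ≈ -486.26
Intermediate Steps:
t(g, d) = -1/75 + d + g (t(g, d) = (d + g) - 1/75 = -1/75 + d + g)
(1169*(-193))/t(637, -173) = (1169*(-193))/(-1/75 - 173 + 637) = -225617/34799/75 = -225617*75/34799 = -16921275/34799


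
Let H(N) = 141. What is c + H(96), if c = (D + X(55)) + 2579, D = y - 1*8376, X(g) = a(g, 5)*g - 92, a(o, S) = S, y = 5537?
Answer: 64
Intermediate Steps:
X(g) = -92 + 5*g (X(g) = 5*g - 92 = -92 + 5*g)
D = -2839 (D = 5537 - 1*8376 = 5537 - 8376 = -2839)
c = -77 (c = (-2839 + (-92 + 5*55)) + 2579 = (-2839 + (-92 + 275)) + 2579 = (-2839 + 183) + 2579 = -2656 + 2579 = -77)
c + H(96) = -77 + 141 = 64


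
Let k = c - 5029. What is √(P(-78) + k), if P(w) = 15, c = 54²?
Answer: I*√2098 ≈ 45.804*I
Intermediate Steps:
c = 2916
k = -2113 (k = 2916 - 5029 = -2113)
√(P(-78) + k) = √(15 - 2113) = √(-2098) = I*√2098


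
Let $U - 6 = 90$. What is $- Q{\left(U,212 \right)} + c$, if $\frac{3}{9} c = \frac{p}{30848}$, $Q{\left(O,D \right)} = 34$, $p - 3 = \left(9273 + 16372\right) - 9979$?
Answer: $- \frac{1001825}{30848} \approx -32.476$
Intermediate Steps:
$p = 15669$ ($p = 3 + \left(\left(9273 + 16372\right) - 9979\right) = 3 + \left(25645 - 9979\right) = 3 + 15666 = 15669$)
$U = 96$ ($U = 6 + 90 = 96$)
$c = \frac{47007}{30848}$ ($c = 3 \cdot \frac{15669}{30848} = \frac{47007}{30848} \approx 1.5238$)
$- Q{\left(U,212 \right)} + c = \left(-1\right) 34 + \frac{47007}{30848} = -34 + \frac{47007}{30848} = - \frac{1001825}{30848}$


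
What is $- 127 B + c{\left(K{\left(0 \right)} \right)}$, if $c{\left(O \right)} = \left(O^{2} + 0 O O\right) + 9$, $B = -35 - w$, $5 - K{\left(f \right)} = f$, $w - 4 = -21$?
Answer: $2320$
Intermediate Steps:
$w = -17$ ($w = 4 - 21 = -17$)
$K{\left(f \right)} = 5 - f$
$B = -18$ ($B = -35 - -17 = -35 + 17 = -18$)
$c{\left(O \right)} = 9 + O^{2}$ ($c{\left(O \right)} = \left(O^{2} + 0 O\right) + 9 = \left(O^{2} + 0\right) + 9 = O^{2} + 9 = 9 + O^{2}$)
$- 127 B + c{\left(K{\left(0 \right)} \right)} = \left(-127\right) \left(-18\right) + \left(9 + \left(5 - 0\right)^{2}\right) = 2286 + \left(9 + \left(5 + 0\right)^{2}\right) = 2286 + \left(9 + 5^{2}\right) = 2286 + \left(9 + 25\right) = 2286 + 34 = 2320$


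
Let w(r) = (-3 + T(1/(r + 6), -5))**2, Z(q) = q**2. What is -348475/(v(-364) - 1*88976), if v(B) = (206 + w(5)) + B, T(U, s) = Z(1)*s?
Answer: 69695/17814 ≈ 3.9124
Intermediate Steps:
T(U, s) = s (T(U, s) = 1**2*s = 1*s = s)
w(r) = 64 (w(r) = (-3 - 5)**2 = (-8)**2 = 64)
v(B) = 270 + B (v(B) = (206 + 64) + B = 270 + B)
-348475/(v(-364) - 1*88976) = -348475/((270 - 364) - 1*88976) = -348475/(-94 - 88976) = -348475/(-89070) = -348475*(-1/89070) = 69695/17814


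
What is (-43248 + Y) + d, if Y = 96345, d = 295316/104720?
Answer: 198593327/3740 ≈ 53100.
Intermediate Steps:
d = 10547/3740 (d = 295316*(1/104720) = 10547/3740 ≈ 2.8201)
(-43248 + Y) + d = (-43248 + 96345) + 10547/3740 = 53097 + 10547/3740 = 198593327/3740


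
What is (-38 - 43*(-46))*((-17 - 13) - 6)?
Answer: -69840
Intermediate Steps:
(-38 - 43*(-46))*((-17 - 13) - 6) = (-38 + 1978)*(-30 - 6) = 1940*(-36) = -69840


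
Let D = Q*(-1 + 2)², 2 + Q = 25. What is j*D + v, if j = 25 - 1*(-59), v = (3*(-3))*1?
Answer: 1923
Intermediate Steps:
Q = 23 (Q = -2 + 25 = 23)
v = -9 (v = -9*1 = -9)
D = 23 (D = 23*(-1 + 2)² = 23*1² = 23*1 = 23)
j = 84 (j = 25 + 59 = 84)
j*D + v = 84*23 - 9 = 1932 - 9 = 1923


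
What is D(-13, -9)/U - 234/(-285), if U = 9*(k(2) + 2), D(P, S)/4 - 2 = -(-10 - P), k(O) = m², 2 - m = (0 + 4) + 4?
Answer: 692/855 ≈ 0.80936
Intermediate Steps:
m = -6 (m = 2 - ((0 + 4) + 4) = 2 - (4 + 4) = 2 - 1*8 = 2 - 8 = -6)
k(O) = 36 (k(O) = (-6)² = 36)
D(P, S) = 48 + 4*P (D(P, S) = 8 + 4*(-(-10 - P)) = 8 + 4*(10 + P) = 8 + (40 + 4*P) = 48 + 4*P)
U = 342 (U = 9*(36 + 2) = 9*38 = 342)
D(-13, -9)/U - 234/(-285) = (48 + 4*(-13))/342 - 234/(-285) = (48 - 52)*(1/342) - 234*(-1/285) = -4*1/342 + 78/95 = -2/171 + 78/95 = 692/855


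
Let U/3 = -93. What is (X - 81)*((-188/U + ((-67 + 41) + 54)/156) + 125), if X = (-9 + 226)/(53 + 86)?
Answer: -5040341740/504153 ≈ -9997.6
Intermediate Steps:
U = -279 (U = 3*(-93) = -279)
X = 217/139 ≈ 1.5612
(X - 81)*((-188/U + ((-67 + 41) + 54)/156) + 125) = (217/139 - 81)*((-188/(-279) + ((-67 + 41) + 54)/156) + 125) = -11042*((-188*(-1/279) + (-26 + 54)*(1/156)) + 125)/139 = -11042*((188/279 + 28*(1/156)) + 125)/139 = -11042*((188/279 + 7/39) + 125)/139 = -11042*(3095/3627 + 125)/139 = -11042/139*456470/3627 = -5040341740/504153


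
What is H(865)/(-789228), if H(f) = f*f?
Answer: -748225/789228 ≈ -0.94805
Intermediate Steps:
H(f) = f²
H(865)/(-789228) = 865²/(-789228) = 748225*(-1/789228) = -748225/789228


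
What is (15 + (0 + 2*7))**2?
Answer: 841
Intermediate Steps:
(15 + (0 + 2*7))**2 = (15 + (0 + 14))**2 = (15 + 14)**2 = 29**2 = 841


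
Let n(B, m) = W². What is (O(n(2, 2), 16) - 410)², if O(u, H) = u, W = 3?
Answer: 160801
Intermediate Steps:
n(B, m) = 9 (n(B, m) = 3² = 9)
(O(n(2, 2), 16) - 410)² = (9 - 410)² = (-401)² = 160801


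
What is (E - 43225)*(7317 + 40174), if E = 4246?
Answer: -1851151689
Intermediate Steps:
(E - 43225)*(7317 + 40174) = (4246 - 43225)*(7317 + 40174) = -38979*47491 = -1851151689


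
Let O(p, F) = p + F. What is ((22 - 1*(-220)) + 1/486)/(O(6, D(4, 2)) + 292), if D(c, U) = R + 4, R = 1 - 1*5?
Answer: 117613/144828 ≈ 0.81209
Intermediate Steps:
R = -4 (R = 1 - 5 = -4)
D(c, U) = 0 (D(c, U) = -4 + 4 = 0)
O(p, F) = F + p
((22 - 1*(-220)) + 1/486)/(O(6, D(4, 2)) + 292) = ((22 - 1*(-220)) + 1/486)/((0 + 6) + 292) = ((22 + 220) + 1/486)/(6 + 292) = (242 + 1/486)/298 = (117613/486)*(1/298) = 117613/144828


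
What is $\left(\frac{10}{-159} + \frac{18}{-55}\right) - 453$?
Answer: $- \frac{3964897}{8745} \approx -453.39$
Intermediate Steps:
$\left(\frac{10}{-159} + \frac{18}{-55}\right) - 453 = \left(10 \left(- \frac{1}{159}\right) + 18 \left(- \frac{1}{55}\right)\right) - 453 = \left(- \frac{10}{159} - \frac{18}{55}\right) - 453 = - \frac{3412}{8745} - 453 = - \frac{3964897}{8745}$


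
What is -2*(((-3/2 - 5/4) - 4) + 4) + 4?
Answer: 19/2 ≈ 9.5000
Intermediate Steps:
-2*(((-3/2 - 5/4) - 4) + 4) + 4 = -2*((-11/4 - 4) + 4) + 4 = -2*(-27/4 + 4) + 4 = -2*(-11/4) + 4 = 11/2 + 4 = 19/2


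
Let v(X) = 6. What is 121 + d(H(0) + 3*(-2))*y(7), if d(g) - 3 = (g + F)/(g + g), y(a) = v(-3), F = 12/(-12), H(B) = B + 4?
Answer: 287/2 ≈ 143.50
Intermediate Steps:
H(B) = 4 + B
F = -1 (F = 12*(-1/12) = -1)
y(a) = 6
d(g) = 3 + (-1 + g)/(2*g) (d(g) = 3 + (g - 1)/(g + g) = 3 + (-1 + g)/((2*g)) = 3 + (-1 + g)*(1/(2*g)) = 3 + (-1 + g)/(2*g))
121 + d(H(0) + 3*(-2))*y(7) = 121 + ((-1 + 7*((4 + 0) + 3*(-2)))/(2*((4 + 0) + 3*(-2))))*6 = 121 + ((-1 + 7*(4 - 6))/(2*(4 - 6)))*6 = 121 + ((½)*(-1 + 7*(-2))/(-2))*6 = 121 + ((½)*(-½)*(-1 - 14))*6 = 121 + ((½)*(-½)*(-15))*6 = 121 + (15/4)*6 = 121 + 45/2 = 287/2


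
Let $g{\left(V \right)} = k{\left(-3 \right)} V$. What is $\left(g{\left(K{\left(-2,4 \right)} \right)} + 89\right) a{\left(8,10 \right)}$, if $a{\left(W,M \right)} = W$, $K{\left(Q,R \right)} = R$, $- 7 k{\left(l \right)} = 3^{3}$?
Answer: $\frac{4120}{7} \approx 588.57$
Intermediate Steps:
$k{\left(l \right)} = - \frac{27}{7}$ ($k{\left(l \right)} = - \frac{3^{3}}{7} = \left(- \frac{1}{7}\right) 27 = - \frac{27}{7}$)
$g{\left(V \right)} = - \frac{27 V}{7}$
$\left(g{\left(K{\left(-2,4 \right)} \right)} + 89\right) a{\left(8,10 \right)} = \left(\left(- \frac{27}{7}\right) 4 + 89\right) 8 = \left(- \frac{108}{7} + 89\right) 8 = \frac{515}{7} \cdot 8 = \frac{4120}{7}$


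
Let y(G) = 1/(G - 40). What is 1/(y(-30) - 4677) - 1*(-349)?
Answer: 114259389/327391 ≈ 349.00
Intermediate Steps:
y(G) = 1/(-40 + G)
1/(y(-30) - 4677) - 1*(-349) = 1/(1/(-40 - 30) - 4677) - 1*(-349) = 1/(1/(-70) - 4677) + 349 = 1/(-1/70 - 4677) + 349 = 1/(-327391/70) + 349 = -70/327391 + 349 = 114259389/327391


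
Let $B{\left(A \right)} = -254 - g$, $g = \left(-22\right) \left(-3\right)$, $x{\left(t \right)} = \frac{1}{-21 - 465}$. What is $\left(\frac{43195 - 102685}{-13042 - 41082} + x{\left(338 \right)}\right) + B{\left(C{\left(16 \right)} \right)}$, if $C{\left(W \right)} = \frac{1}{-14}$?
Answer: $- \frac{1048563308}{3288033} \approx -318.9$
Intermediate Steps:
$x{\left(t \right)} = - \frac{1}{486}$ ($x{\left(t \right)} = \frac{1}{-486} = - \frac{1}{486}$)
$g = 66$
$C{\left(W \right)} = - \frac{1}{14}$
$B{\left(A \right)} = -320$ ($B{\left(A \right)} = -254 - 66 = -320$)
$\left(\frac{43195 - 102685}{-13042 - 41082} + x{\left(338 \right)}\right) + B{\left(C{\left(16 \right)} \right)} = \left(\frac{43195 - 102685}{-13042 - 41082} - \frac{1}{486}\right) - 320 = \left(- \frac{59490}{-54124} - \frac{1}{486}\right) - 320 = \left(\left(-59490\right) \left(- \frac{1}{54124}\right) - \frac{1}{486}\right) - 320 = \left(\frac{29745}{27062} - \frac{1}{486}\right) - 320 = \frac{3607252}{3288033} - 320 = - \frac{1048563308}{3288033}$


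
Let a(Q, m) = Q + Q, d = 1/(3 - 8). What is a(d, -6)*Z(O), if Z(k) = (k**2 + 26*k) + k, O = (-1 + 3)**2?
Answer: -248/5 ≈ -49.600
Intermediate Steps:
d = -1/5 (d = 1/(-5) = -1/5 ≈ -0.20000)
a(Q, m) = 2*Q
O = 4 (O = 2**2 = 4)
Z(k) = k**2 + 27*k
a(d, -6)*Z(O) = (2*(-1/5))*(4*(27 + 4)) = -8*31/5 = -2/5*124 = -248/5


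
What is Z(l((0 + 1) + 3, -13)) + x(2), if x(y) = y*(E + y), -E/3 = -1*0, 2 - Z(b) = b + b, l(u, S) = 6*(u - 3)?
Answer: -6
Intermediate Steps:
l(u, S) = -18 + 6*u (l(u, S) = 6*(-3 + u) = -18 + 6*u)
Z(b) = 2 - 2*b (Z(b) = 2 - (b + b) = 2 - 2*b)
E = 0 (E = -(-3)*0 = -3*0 = 0)
x(y) = y**2 (x(y) = y*(0 + y) = y*y = y**2)
Z(l((0 + 1) + 3, -13)) + x(2) = (2 - 2*(-18 + 6*((0 + 1) + 3))) + 2**2 = (2 - 2*(-18 + 6*(1 + 3))) + 4 = (2 - 2*(-18 + 6*4)) + 4 = (2 - 2*(-18 + 24)) + 4 = (2 - 2*6) + 4 = (2 - 12) + 4 = -10 + 4 = -6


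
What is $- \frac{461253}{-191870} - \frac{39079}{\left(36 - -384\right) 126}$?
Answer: $\frac{241591729}{145053720} \approx 1.6655$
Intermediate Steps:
$- \frac{461253}{-191870} - \frac{39079}{\left(36 - -384\right) 126} = \left(-461253\right) \left(- \frac{1}{191870}\right) - \frac{39079}{\left(36 + 384\right) 126} = \frac{461253}{191870} - \frac{39079}{420 \cdot 126} = \frac{461253}{191870} - \frac{39079}{52920} = \frac{241591729}{145053720}$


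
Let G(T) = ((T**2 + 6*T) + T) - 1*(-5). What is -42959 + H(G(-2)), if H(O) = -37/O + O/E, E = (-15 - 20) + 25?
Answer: -429511/10 ≈ -42951.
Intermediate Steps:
E = -10 (E = -35 + 25 = -10)
G(T) = 5 + T**2 + 7*T (G(T) = (T**2 + 7*T) + 5 = 5 + T**2 + 7*T)
H(O) = -37/O - O/10 (H(O) = -37/O + O/(-10) = -37/O + O*(-1/10) = -37/O - O/10)
-42959 + H(G(-2)) = -42959 + (-37/(5 + (-2)**2 + 7*(-2)) - (5 + (-2)**2 + 7*(-2))/10) = -42959 + (-37/(5 + 4 - 14) - (5 + 4 - 14)/10) = -42959 + (-37/(-5) - 1/10*(-5)) = -42959 + (-37*(-1/5) + 1/2) = -42959 + (37/5 + 1/2) = -42959 + 79/10 = -429511/10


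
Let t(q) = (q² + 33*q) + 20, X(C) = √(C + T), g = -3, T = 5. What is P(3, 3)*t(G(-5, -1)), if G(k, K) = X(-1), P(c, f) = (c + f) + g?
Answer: 270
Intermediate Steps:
P(c, f) = -3 + c + f (P(c, f) = (c + f) - 3 = -3 + c + f)
X(C) = √(5 + C) (X(C) = √(C + 5) = √(5 + C))
G(k, K) = 2 (G(k, K) = √(5 - 1) = √4 = 2)
t(q) = 20 + q² + 33*q
P(3, 3)*t(G(-5, -1)) = (-3 + 3 + 3)*(20 + 2² + 33*2) = 3*(20 + 4 + 66) = 3*90 = 270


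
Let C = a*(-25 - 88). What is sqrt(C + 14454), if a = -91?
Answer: sqrt(24737) ≈ 157.28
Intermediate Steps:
C = 10283 (C = -91*(-25 - 88) = -91*(-113) = 10283)
sqrt(C + 14454) = sqrt(10283 + 14454) = sqrt(24737)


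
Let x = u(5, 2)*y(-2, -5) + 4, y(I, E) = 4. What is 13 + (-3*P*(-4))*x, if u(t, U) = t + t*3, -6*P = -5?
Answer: 853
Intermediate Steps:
P = ⅚ (P = -⅙*(-5) = ⅚ ≈ 0.83333)
u(t, U) = 4*t (u(t, U) = t + 3*t = 4*t)
x = 84 (x = (4*5)*4 + 4 = 20*4 + 4 = 80 + 4 = 84)
13 + (-3*P*(-4))*x = 13 + (-3*⅚*(-4))*84 = 13 - 5/2*(-4)*84 = 13 + 10*84 = 13 + 840 = 853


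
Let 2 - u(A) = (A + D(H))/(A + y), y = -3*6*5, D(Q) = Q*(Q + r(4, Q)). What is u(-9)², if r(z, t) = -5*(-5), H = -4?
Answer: 1225/1089 ≈ 1.1249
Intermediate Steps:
r(z, t) = 25
D(Q) = Q*(25 + Q) (D(Q) = Q*(Q + 25) = Q*(25 + Q))
y = -90 (y = -18*5 = -90)
u(A) = 2 - (-84 + A)/(-90 + A) (u(A) = 2 - (A - 4*(25 - 4))/(A - 90) = 2 - (A - 4*21)/(-90 + A) = 2 - (A - 84)/(-90 + A) = 2 - (-84 + A)/(-90 + A))
u(-9)² = ((-96 - 9)/(-90 - 9))² = (-105/(-99))² = (-1/99*(-105))² = (35/33)² = 1225/1089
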